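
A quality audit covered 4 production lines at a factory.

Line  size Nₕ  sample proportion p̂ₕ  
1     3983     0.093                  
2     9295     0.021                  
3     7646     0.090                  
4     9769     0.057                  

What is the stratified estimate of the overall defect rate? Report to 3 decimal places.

Wₕ = Nₕ/N with N = 30693: 0.1298, 0.3028, 0.2491, 0.3183.
p̂_st = 0.1298·0.093 + 0.3028·0.021 + 0.2491·0.090 + 0.3183·0.057 ≈ 0.05899... → 0.059.

0.059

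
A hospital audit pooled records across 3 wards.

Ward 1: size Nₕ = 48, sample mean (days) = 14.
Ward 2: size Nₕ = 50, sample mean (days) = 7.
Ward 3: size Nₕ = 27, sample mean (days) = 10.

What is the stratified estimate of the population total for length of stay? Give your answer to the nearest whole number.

1: 48·14 = 672
2: 50·7 = 350
3: 27·10 = 270
τ̂ = Σ Nₕx̄ₕ = 1292.

1292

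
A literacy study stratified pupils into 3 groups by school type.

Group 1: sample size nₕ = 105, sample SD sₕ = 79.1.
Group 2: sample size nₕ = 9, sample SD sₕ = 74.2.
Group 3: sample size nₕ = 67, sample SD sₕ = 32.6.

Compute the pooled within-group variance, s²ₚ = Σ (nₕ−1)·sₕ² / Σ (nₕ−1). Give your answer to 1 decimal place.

1: (105−1)·79.1² = 104·6256.81 = 650708.24
2: (9−1)·74.2² = 8·5505.64 = 44045.12
3: (67−1)·32.6² = 66·1062.76 = 70142.16
Numerator = 764895.52; denominator = Σ(nₕ−1) = 178.
s²ₚ = 764895.52/178 = 4297.166... → 4297.2.

4297.2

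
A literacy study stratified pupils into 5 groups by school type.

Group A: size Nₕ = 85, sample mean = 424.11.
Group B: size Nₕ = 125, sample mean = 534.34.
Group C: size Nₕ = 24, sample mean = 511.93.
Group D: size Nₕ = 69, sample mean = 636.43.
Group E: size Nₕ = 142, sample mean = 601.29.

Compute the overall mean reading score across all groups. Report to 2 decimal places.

N = 85 + 125 + 24 + 69 + 142 = 445.
Weight each subgroup mean by Nₕ/N and sum.
Σ Nₕx̄ₕ = 85·424.11 + 125·534.34 + 24·511.93 + 69·636.43 + 142·601.29 = 36049.35 + 66792.5 + 12286.32 + 43913.67 + 85383.18 = 244425.02.
Divide by N: 244425.02 / 445 = 549.2697... → 549.27.

549.27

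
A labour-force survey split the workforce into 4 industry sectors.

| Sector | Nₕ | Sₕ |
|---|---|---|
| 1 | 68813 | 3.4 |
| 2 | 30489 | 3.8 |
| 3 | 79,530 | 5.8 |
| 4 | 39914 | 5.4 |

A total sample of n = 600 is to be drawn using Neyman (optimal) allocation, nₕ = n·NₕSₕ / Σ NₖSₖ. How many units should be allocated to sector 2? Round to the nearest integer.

68

Σ NₕSₕ = 68813·3.4 + 30489·3.8 + 79530·5.8 + 39914·5.4 = 1026632.
Share for 2: 115858.2/1026632 = 0.11285.
n_2 = 600 × 0.11285 = 67.712... → 68.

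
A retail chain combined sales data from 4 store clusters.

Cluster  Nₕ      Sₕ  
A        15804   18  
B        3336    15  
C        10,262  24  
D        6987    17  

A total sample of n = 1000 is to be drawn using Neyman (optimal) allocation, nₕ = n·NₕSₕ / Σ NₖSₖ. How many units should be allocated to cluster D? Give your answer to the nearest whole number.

A: NₕSₕ = 15804·18 = 284472
B: NₕSₕ = 3336·15 = 50040
C: NₕSₕ = 10262·24 = 246288
D: NₕSₕ = 6987·17 = 118779
Σ NₕSₕ = 699579.
n_D = 1000·118779/699579 = 169.786... → 170.

170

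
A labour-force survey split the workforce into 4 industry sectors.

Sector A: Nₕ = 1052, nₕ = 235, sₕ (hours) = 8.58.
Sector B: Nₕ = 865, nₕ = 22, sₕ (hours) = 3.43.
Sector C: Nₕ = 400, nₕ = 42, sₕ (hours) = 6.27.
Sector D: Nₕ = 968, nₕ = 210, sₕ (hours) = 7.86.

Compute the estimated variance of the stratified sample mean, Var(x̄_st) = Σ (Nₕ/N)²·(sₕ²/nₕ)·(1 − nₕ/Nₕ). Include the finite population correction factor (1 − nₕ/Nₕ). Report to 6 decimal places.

N = 3285; Wₕ = Nₕ/N.
sector A: (1052/3285)²·8.58²/235·(1 − 235/1052) = 0.024950185
sector B: (865/3285)²·3.43²/22·(1 − 22/865) = 0.036135868
sector C: (400/3285)²·6.27²/42·(1 − 42/400) = 0.012421043
sector D: (968/3285)²·7.86²/210·(1 − 210/968) = 0.020003206
Sum = 0.093510302 → 0.093510.

0.093510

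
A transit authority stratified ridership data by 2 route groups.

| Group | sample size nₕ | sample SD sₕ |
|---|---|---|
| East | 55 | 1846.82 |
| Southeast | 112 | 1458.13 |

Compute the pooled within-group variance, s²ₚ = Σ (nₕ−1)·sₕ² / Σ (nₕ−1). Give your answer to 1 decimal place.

2546558.0

East: (55−1)·1846.82² = 54·3410744.1124 = 184180182.0696
Southeast: (112−1)·1458.13² = 111·2126143.0969 = 236001883.7559
Numerator = 420182065.8255; denominator = Σ(nₕ−1) = 165.
s²ₚ = 420182065.8255/165 = 2546557.975... → 2546558.0.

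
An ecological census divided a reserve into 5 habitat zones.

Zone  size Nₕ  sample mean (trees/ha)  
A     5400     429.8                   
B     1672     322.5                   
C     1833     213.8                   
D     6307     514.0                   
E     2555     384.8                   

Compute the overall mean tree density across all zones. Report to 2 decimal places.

x̄_st = (Σ Nₕx̄ₕ) / (Σ Nₕ) = (5400·429.8 + 1672·322.5 + 1833·213.8 + 6307·514.0 + 2555·384.8) / 17767
= 7476997.4 / 17767 = 420.8362... → 420.84.

420.84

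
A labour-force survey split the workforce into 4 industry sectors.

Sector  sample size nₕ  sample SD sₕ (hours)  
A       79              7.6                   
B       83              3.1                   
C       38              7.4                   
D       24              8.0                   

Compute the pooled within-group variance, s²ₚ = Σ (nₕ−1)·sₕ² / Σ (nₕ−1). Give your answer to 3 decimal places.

39.961

Degrees of freedom: 78 + 82 + 37 + 23 = 220.
Σ(nₕ−1)sₕ² = 78·57.76 + 82·9.61 + 37·54.76 + 23·64 = 8791.42.
s²ₚ = 8791.42 / 220 = 39.961 → 39.961.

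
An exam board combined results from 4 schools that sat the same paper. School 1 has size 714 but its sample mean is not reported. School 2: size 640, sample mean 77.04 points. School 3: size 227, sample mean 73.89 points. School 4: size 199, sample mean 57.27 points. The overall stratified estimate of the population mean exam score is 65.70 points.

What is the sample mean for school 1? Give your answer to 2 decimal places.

55.28

Σ Nₕx̄ₕ = N·μ, so 714·x̄_1 = 1780·65.70 − (640·77.04 + 227·73.89 + 199·57.27).
= 116946 − 77475.36 = 39470.64.
x̄_1 = 39470.64 / 714 = 55.2810... → 55.28.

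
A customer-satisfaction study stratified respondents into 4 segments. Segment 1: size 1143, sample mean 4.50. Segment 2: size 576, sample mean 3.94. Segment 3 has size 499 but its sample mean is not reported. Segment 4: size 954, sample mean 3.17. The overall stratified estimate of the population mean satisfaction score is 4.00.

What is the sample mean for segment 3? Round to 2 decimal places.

Σ Nₕx̄ₕ = N·μ, so 499·x̄_3 = 3172·4.00 − (1143·4.50 + 576·3.94 + 954·3.17).
= 12688 − 10437.12 = 2250.88.
x̄_3 = 2250.88 / 499 = 4.5108... → 4.51.

4.51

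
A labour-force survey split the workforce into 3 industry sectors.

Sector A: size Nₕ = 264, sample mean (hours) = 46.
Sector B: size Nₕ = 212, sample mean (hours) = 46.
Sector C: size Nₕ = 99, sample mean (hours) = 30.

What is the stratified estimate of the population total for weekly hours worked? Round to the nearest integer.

A: 264·46 = 12144
B: 212·46 = 9752
C: 99·30 = 2970
τ̂ = Σ Nₕx̄ₕ = 24866.

24866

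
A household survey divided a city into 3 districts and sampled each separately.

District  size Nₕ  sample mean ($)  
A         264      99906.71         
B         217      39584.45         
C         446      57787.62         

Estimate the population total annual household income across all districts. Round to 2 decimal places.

60738475.61

Estimate total by summing Nₕ·x̄ₕ over strata.
264·99906.71 + 217·39584.45 + 446·57787.62 = 26375371.44 + 8589825.65 + 25773278.52 = 60738475.61.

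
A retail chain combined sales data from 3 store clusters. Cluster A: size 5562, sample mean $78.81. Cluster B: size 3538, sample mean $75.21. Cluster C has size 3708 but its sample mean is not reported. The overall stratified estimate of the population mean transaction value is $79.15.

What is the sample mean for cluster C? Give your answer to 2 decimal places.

Σ Nₕx̄ₕ = N·μ, so 3708·x̄_C = 12808·79.15 − (5562·78.81 + 3538·75.21).
= 1013753.2 − 704434.2 = 309319.
x̄_C = 309319 / 3708 = 83.4194... → 83.42.

83.42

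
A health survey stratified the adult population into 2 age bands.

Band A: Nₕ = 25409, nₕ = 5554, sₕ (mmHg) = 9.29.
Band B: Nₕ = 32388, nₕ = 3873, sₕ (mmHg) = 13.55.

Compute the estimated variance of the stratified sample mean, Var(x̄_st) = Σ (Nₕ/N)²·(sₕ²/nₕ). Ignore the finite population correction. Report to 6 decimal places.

N = 57797; Wₕ = Nₕ/N.
band A: (25409/57797)²·9.29²/5554 = 0.003003240
band B: (32388/57797)²·13.55²/3873 = 0.014886368
Sum = 0.017889609 → 0.017890.

0.017890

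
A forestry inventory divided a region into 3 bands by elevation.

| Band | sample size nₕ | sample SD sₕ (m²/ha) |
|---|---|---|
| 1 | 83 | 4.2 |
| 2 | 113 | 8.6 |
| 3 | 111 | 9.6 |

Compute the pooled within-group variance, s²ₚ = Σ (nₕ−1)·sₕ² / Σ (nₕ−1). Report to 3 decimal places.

1: (83−1)·4.2² = 82·17.64 = 1446.48
2: (113−1)·8.6² = 112·73.96 = 8283.52
3: (111−1)·9.6² = 110·92.16 = 10137.6
Numerator = 19867.6; denominator = Σ(nₕ−1) = 304.
s²ₚ = 19867.6/304 = 65.35395... → 65.354.

65.354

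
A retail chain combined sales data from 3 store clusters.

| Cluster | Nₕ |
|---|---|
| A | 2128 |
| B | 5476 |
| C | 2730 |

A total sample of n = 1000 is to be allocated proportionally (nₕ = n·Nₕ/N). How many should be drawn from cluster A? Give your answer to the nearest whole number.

N = 2128 + 5476 + 2730 = 10334.
n_A = 1000·2128/10334 = 205.922... → 206.

206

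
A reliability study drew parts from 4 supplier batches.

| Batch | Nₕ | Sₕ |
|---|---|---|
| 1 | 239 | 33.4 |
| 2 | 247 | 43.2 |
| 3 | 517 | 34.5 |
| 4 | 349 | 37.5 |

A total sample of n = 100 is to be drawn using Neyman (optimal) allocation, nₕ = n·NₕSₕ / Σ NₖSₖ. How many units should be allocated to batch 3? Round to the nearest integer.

36

1: NₕSₕ = 239·33.4 = 7982.6
2: NₕSₕ = 247·43.2 = 10670.4
3: NₕSₕ = 517·34.5 = 17836.5
4: NₕSₕ = 349·37.5 = 13087.5
Σ NₕSₕ = 49577.
n_3 = 100·17836.5/49577 = 35.977... → 36.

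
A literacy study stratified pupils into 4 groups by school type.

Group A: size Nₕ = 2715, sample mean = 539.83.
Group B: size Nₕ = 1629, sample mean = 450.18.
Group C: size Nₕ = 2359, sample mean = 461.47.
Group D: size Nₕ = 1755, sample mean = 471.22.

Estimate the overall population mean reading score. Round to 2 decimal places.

486.47

N = 2715 + 1629 + 2359 + 1755 = 8458.
Weight each subgroup mean by Nₕ/N and sum.
Σ Nₕx̄ₕ = 2715·539.83 + 1629·450.18 + 2359·461.47 + 1755·471.22 = 1465638.45 + 733343.22 + 1088607.73 + 826991.1 = 4114580.5.
Divide by N: 4114580.5 / 8458 = 486.4720... → 486.47.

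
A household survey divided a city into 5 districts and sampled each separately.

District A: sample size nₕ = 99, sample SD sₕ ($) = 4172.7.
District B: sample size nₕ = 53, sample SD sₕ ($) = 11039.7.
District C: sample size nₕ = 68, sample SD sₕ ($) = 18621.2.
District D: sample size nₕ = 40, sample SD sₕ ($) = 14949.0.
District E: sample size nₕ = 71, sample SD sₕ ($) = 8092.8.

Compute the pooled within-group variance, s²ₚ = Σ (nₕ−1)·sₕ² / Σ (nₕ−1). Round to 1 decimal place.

A: (99−1)·4172.7² = 98·17411425.29 = 1706319678.42
B: (53−1)·11039.7² = 52·121874976.09 = 6337498756.68
C: (68−1)·18621.2² = 67·346749089.44 = 23232188992.48
D: (40−1)·14949.0² = 39·223472601 = 8715431439
E: (71−1)·8092.8² = 70·65493411.84 = 4584538828.8
Numerator = 44575977695.38; denominator = Σ(nₕ−1) = 326.
s²ₚ = 44575977695.38/326 = 136736127.900... → 136736127.9.

136736127.9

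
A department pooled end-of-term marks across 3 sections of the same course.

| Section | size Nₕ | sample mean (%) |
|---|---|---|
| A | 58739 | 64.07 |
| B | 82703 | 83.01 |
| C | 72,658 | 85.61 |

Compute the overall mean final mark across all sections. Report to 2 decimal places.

x̄_st = (Σ Nₕx̄ₕ) / (Σ Nₕ) = (58739·64.07 + 82703·83.01 + 72658·85.61) / 214100
= 16848835.14 / 214100 = 78.6961... → 78.70.

78.70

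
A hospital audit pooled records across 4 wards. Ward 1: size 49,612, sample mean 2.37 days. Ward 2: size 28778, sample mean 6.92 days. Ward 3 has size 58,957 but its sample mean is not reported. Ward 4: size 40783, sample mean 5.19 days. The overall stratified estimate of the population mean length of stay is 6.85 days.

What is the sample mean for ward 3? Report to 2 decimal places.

Σ Nₕx̄ₕ = N·μ, so 58957·x̄_3 = 178130·6.85 − (49612·2.37 + 28778·6.92 + 40783·5.19).
= 1220190.5 − 528387.97 = 691802.53.
x̄_3 = 691802.53 / 58957 = 11.7340... → 11.73.

11.73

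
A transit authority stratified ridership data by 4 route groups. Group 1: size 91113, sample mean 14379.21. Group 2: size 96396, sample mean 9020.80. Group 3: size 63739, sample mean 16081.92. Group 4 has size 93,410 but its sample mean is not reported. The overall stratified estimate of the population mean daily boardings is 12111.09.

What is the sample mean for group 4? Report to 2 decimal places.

N = 91113 + 96396 + 63739 + 93410 = 344658.
Overall total = μ·N = 12111.09·344658 = 4174184057.22.
Subtract the known strata: 91113·14379.21 + 96396·9020.80 + 63739·16081.92 = 3204747496.41.
Remaining total for group 4: 4174184057.22 − 3204747496.41 = 969436560.81.
Divide by its size: 969436560.81 / 93410 = 10378.2953... → 10378.30.

10378.30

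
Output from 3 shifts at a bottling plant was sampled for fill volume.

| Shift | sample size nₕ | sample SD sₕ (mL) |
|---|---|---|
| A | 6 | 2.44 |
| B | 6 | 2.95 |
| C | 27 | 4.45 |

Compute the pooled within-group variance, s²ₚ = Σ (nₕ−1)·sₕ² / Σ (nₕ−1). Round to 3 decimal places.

16.337

A: (6−1)·2.44² = 5·5.9536 = 29.768
B: (6−1)·2.95² = 5·8.7025 = 43.5125
C: (27−1)·4.45² = 26·19.8025 = 514.865
Numerator = 588.1455; denominator = Σ(nₕ−1) = 36.
s²ₚ = 588.1455/36 = 16.33738... → 16.337.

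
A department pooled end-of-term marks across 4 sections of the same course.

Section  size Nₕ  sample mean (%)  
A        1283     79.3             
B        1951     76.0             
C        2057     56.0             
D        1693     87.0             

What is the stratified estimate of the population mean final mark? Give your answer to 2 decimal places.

73.38

x̄_st = (Σ Nₕx̄ₕ) / (Σ Nₕ) = (1283·79.3 + 1951·76.0 + 2057·56.0 + 1693·87.0) / 6984
= 512500.9 / 6984 = 73.3821... → 73.38.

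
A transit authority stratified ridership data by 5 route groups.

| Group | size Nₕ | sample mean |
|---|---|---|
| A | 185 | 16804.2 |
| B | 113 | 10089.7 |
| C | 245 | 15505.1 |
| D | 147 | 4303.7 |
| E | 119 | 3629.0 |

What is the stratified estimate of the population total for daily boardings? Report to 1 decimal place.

A: 185·16804.2 = 3108777
B: 113·10089.7 = 1140136.1
C: 245·15505.1 = 3798749.5
D: 147·4303.7 = 632643.9
E: 119·3629.0 = 431851
τ̂ = Σ Nₕx̄ₕ = 9112157.5.

9112157.5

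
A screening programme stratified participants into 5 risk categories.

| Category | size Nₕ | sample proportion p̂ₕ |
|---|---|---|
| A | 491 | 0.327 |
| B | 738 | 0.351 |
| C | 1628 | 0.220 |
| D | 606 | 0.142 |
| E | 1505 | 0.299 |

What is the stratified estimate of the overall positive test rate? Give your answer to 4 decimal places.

Wₕ = Nₕ/N with N = 4968: 0.0988, 0.1486, 0.3277, 0.1220, 0.3029.
p̂_st = 0.0988·0.327 + 0.1486·0.351 + 0.3277·0.220 + 0.1220·0.142 + 0.3029·0.299 ≈ 0.264453... → 0.2645.

0.2645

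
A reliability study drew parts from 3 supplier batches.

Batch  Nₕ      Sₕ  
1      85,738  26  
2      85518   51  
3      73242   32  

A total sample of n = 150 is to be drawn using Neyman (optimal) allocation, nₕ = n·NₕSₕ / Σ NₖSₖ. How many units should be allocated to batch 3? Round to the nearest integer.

39

Σ NₕSₕ = 85738·26 + 85518·51 + 73242·32 = 8934350.
Share for 3: 2343744/8934350 = 0.26233.
n_3 = 150 × 0.26233 = 39.349... → 39.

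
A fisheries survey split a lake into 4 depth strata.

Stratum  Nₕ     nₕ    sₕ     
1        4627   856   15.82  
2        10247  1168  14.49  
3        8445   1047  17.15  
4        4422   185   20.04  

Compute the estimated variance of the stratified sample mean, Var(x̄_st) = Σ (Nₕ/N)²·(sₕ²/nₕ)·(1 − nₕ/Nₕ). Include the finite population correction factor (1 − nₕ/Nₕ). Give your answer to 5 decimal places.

0.10402

N = 27741; Wₕ = Nₕ/N.
stratum 1: (4627/27741)²·15.82²/856·(1 − 856/4627) = 0.00662905
stratum 2: (10247/27741)²·14.49²/1168·(1 − 1168/10247) = 0.02173124
stratum 3: (8445/27741)²·17.15²/1047·(1 − 1047/8445) = 0.02280612
stratum 4: (4422/27741)²·20.04²/185·(1 − 185/4422) = 0.05285142
Sum = 0.10401782 → 0.10402.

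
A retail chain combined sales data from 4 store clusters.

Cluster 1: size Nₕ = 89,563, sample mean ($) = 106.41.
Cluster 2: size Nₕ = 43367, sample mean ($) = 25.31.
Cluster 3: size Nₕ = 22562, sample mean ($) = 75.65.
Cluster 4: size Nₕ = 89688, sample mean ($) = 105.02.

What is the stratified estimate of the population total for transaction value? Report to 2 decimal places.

1: 89563·106.41 = 9530398.83
2: 43367·25.31 = 1097618.77
3: 22562·75.65 = 1706815.3
4: 89688·105.02 = 9419033.76
τ̂ = Σ Nₕx̄ₕ = 21753866.66.

21753866.66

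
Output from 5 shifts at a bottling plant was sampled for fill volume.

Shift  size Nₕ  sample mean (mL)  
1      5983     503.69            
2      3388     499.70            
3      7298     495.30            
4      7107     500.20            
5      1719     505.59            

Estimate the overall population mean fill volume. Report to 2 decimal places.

x̄_st = (Σ Nₕx̄ₕ) / (Σ Nₕ) = (5983·503.69 + 3388·499.70 + 7298·495.30 + 7107·500.20 + 1719·505.59) / 25495
= 12745290.88 / 25495 = 499.9134... → 499.91.

499.91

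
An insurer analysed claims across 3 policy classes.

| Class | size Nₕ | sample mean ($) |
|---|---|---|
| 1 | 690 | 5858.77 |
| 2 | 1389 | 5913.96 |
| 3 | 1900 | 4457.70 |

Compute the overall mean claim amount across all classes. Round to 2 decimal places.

N = 690 + 1389 + 1900 = 3979.
The stratified mean weights each stratum mean by its population share Nₕ/N.
Σ Nₕx̄ₕ = 690·5858.77 + 1389·5913.96 + 1900·4457.70 = 4042551.3 + 8214490.44 + 8469630 = 20726671.74.
Divide by N: 20726671.74 / 3979 = 5209.0153... → 5209.02.

5209.02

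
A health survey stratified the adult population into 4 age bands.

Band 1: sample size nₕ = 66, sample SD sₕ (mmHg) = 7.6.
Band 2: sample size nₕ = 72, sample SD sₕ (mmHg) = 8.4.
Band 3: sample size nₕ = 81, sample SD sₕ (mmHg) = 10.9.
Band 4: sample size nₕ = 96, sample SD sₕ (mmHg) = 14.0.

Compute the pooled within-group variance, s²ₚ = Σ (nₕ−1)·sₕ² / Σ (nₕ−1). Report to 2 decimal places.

Degrees of freedom: 65 + 71 + 80 + 95 = 311.
Σ(nₕ−1)sₕ² = 65·57.76 + 71·70.56 + 80·118.81 + 95·196 = 36888.96.
s²ₚ = 36888.96 / 311 = 118.6140... → 118.61.

118.61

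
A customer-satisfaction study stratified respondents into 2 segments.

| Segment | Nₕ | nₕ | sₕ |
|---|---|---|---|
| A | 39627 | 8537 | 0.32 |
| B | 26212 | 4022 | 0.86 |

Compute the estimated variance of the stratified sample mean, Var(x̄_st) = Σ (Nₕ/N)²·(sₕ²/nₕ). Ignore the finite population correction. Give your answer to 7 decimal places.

0.0000335

N = 65839. Term for each stratum: Wₕ²sₕ²/nₕ.
Var(x̄_st) = 0.0000043452 + 0.0000291467 = 0.0000334919 → 0.0000335.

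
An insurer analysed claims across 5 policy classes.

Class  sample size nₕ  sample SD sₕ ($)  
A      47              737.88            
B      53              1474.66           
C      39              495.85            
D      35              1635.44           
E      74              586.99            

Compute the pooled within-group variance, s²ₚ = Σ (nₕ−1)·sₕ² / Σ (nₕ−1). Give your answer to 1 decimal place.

1084609.2

Degrees of freedom: 46 + 52 + 38 + 34 + 73 = 243.
Σ(nₕ−1)sₕ² = 46·544466.8944 + 52·2174622.1156 + 38·245867.2225 + 34·2674663.9936 + 73·344557.2601 = 263560037.3783.
s²ₚ = 263560037.3783 / 243 = 1084609.207... → 1084609.2.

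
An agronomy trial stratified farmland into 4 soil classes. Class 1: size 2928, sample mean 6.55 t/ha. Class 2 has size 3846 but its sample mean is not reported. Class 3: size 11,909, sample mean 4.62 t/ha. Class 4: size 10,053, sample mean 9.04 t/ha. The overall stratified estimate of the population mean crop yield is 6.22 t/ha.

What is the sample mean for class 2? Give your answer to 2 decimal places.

3.55

N = 2928 + 3846 + 11909 + 10053 = 28736.
Overall total = μ·N = 6.22·28736 = 178737.92.
Subtract the known strata: 2928·6.55 + 11909·4.62 + 10053·9.04 = 165077.1.
Remaining total for class 2: 178737.92 − 165077.1 = 13660.82.
Divide by its size: 13660.82 / 3846 = 3.5520... → 3.55.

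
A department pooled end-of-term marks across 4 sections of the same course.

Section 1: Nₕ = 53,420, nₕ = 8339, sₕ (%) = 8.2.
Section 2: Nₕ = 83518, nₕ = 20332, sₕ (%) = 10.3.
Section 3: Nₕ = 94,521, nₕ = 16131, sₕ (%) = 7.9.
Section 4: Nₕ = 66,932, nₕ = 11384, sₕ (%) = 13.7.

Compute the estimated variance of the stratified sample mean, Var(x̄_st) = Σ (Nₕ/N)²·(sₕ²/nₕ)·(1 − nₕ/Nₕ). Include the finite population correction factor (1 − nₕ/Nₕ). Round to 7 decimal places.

0.0015378

N = 298391. Term for each stratum: Wₕ²sₕ²/nₕ·(1−nₕ/Nₕ).
Var(x̄_st) = 0.0002180920 + 0.0003092601 + 0.0003219663 + 0.0006884573 = 0.0015377757 → 0.0015378.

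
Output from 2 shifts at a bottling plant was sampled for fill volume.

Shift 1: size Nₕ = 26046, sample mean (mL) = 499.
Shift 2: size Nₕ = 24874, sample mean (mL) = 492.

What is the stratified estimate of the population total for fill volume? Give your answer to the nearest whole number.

1: 26046·499 = 12996954
2: 24874·492 = 12238008
τ̂ = Σ Nₕx̄ₕ = 25234962.

25234962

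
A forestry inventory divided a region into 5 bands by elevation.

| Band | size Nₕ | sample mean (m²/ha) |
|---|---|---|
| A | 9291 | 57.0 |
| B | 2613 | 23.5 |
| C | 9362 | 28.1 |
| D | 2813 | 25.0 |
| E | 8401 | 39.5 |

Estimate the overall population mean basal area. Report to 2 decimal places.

38.68

N = 32480; weights Wₕ = Nₕ/N = (0.2861, 0.0804, 0.2882, 0.0866, 0.2587).
x̄_st = Σ Wₕ·x̄ₕ = 0.2861·57.0 + 0.0804·23.5 + 0.2882·28.1 + 0.0866·25.0 + 0.2587·39.5 ≈ 38.6770...
→ 38.68.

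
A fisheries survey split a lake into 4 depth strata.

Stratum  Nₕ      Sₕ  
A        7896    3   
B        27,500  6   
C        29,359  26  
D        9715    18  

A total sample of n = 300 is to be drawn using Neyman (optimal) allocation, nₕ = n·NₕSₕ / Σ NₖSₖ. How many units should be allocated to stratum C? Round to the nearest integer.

203

A: NₕSₕ = 7896·3 = 23688
B: NₕSₕ = 27500·6 = 165000
C: NₕSₕ = 29359·26 = 763334
D: NₕSₕ = 9715·18 = 174870
Σ NₕSₕ = 1126892.
n_C = 300·763334/1126892 = 203.214... → 203.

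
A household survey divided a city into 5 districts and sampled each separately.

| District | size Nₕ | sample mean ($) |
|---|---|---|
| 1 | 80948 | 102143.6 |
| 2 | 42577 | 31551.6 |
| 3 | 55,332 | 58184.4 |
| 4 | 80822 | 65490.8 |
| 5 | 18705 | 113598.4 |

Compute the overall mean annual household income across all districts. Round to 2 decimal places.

72738.04

x̄_st = (Σ Nₕx̄ₕ) / (Σ Nₕ) = (80948·102143.6 + 42577·31551.6 + 55332·58184.4 + 80822·65490.8 + 18705·113598.4) / 278384
= 20249107336.4 / 278384 = 72738.0429... → 72738.04.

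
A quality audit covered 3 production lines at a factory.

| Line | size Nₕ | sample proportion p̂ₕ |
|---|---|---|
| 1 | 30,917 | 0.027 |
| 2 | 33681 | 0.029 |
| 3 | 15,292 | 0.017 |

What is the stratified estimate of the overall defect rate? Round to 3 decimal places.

Wₕ = Nₕ/N with N = 79890: 0.3870, 0.4216, 0.1914.
p̂_st = 0.3870·0.027 + 0.4216·0.029 + 0.1914·0.017 ≈ 0.02593... → 0.026.

0.026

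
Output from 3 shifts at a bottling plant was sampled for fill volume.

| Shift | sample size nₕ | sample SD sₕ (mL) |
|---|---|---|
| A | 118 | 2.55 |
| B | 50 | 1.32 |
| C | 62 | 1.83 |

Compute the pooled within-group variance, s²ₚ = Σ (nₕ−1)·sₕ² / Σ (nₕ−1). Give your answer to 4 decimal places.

A: (118−1)·2.55² = 117·6.5025 = 760.7925
B: (50−1)·1.32² = 49·1.7424 = 85.3776
C: (62−1)·1.83² = 61·3.3489 = 204.2829
Numerator = 1050.453; denominator = Σ(nₕ−1) = 227.
s²ₚ = 1050.453/227 = 4.627546... → 4.6275.

4.6275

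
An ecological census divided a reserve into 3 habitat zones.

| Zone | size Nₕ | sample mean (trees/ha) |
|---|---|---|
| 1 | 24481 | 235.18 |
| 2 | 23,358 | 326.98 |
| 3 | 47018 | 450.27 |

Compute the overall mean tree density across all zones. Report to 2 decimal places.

x̄_st = (Σ Nₕx̄ₕ) / (Σ Nₕ) = (24481·235.18 + 23358·326.98 + 47018·450.27) / 94857
= 34565835.28 / 94857 = 364.3994... → 364.40.

364.40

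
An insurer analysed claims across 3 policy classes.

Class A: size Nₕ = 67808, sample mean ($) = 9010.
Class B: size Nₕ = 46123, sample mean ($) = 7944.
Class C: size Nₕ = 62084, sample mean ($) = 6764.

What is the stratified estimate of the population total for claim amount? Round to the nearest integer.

1397287368

Population total = Σ Nₕ·x̄ₕ (each stratum's size times its mean).
67808·9010 + 46123·7944 + 62084·6764 = 610950080 + 366401112 + 419936176 = 1397287368.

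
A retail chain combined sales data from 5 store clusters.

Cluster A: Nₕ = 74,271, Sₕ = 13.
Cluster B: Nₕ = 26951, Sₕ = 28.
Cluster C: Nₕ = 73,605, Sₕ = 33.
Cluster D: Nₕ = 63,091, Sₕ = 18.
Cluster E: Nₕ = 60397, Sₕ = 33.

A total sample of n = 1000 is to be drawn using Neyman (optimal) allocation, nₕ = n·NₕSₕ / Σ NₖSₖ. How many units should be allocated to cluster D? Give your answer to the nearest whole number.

A: NₕSₕ = 74271·13 = 965523
B: NₕSₕ = 26951·28 = 754628
C: NₕSₕ = 73605·33 = 2428965
D: NₕSₕ = 63091·18 = 1135638
E: NₕSₕ = 60397·33 = 1993101
Σ NₕSₕ = 7277855.
n_D = 1000·1135638/7277855 = 156.040... → 156.

156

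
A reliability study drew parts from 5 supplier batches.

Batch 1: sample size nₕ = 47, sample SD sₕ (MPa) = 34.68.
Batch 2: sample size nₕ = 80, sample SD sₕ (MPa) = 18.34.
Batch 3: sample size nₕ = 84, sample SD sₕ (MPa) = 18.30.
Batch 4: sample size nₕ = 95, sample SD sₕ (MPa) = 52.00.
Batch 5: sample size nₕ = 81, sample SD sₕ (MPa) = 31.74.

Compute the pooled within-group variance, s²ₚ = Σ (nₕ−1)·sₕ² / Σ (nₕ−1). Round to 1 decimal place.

Degrees of freedom: 46 + 79 + 83 + 94 + 80 = 382.
Σ(nₕ−1)sₕ² = 46·1202.7024 + 79·336.3556 + 83·334.89 + 94·2704 + 80·1007.4276 = 444462.4808.
s²ₚ = 444462.4808 / 382 = 1163.514... → 1163.5.

1163.5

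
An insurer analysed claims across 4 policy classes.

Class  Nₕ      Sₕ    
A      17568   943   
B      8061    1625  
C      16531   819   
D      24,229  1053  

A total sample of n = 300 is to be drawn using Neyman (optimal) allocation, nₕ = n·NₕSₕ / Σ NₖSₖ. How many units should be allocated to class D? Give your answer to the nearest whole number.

111

A: NₕSₕ = 17568·943 = 16566624
B: NₕSₕ = 8061·1625 = 13099125
C: NₕSₕ = 16531·819 = 13538889
D: NₕSₕ = 24229·1053 = 25513137
Σ NₕSₕ = 68717775.
n_D = 300·25513137/68717775 = 111.382... → 111.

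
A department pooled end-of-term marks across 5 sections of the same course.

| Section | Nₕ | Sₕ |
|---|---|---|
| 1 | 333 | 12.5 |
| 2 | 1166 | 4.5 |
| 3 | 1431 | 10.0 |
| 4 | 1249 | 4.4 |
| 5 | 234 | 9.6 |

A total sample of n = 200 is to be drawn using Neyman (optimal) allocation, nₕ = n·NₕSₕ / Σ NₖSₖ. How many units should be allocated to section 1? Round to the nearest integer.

26

1: NₕSₕ = 333·12.5 = 4162.5
2: NₕSₕ = 1166·4.5 = 5247
3: NₕSₕ = 1431·10.0 = 14310
4: NₕSₕ = 1249·4.4 = 5495.6
5: NₕSₕ = 234·9.6 = 2246.4
Σ NₕSₕ = 31461.5.
n_1 = 200·4162.5/31461.5 = 26.461... → 26.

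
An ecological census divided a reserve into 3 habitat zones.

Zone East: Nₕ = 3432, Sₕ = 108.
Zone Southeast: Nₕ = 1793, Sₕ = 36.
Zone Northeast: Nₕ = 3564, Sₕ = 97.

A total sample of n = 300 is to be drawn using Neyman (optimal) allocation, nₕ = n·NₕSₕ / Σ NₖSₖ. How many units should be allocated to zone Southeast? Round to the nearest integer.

East: NₕSₕ = 3432·108 = 370656
Southeast: NₕSₕ = 1793·36 = 64548
Northeast: NₕSₕ = 3564·97 = 345708
Σ NₕSₕ = 780912.
n_Southeast = 300·64548/780912 = 24.797... → 25.

25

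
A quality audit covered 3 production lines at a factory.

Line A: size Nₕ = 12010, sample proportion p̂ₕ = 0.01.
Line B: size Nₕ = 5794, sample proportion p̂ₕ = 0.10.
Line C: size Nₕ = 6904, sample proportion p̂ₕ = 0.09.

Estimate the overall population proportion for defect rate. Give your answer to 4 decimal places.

N = 12010 + 5794 + 6904 = 24708.
Overall proportion = Σ (Nₕ/N)·p̂ₕ.
Σ Nₕp̂ₕ = 120.1 + 579.4 + 621.36 = 1320.86.
1320.86 / 24708 = 0.053459... → 0.0535.

0.0535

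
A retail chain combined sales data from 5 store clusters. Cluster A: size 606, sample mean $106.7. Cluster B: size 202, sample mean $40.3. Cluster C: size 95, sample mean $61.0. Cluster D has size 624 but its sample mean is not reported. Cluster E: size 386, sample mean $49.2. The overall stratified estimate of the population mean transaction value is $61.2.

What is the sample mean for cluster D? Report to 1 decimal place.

31.2

Σ Nₕx̄ₕ = N·μ, so 624·x̄_D = 1913·61.2 − (606·106.7 + 202·40.3 + 95·61.0 + 386·49.2).
= 117075.6 − 97587 = 19488.6.
x̄_D = 19488.6 / 624 = 31.232... → 31.2.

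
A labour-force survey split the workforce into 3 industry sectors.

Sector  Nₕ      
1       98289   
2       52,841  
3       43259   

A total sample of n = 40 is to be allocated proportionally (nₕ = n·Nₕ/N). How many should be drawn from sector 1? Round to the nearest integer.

20

N = 98289 + 52841 + 43259 = 194389.
n_1 = 40·98289/194389 = 20.225... → 20.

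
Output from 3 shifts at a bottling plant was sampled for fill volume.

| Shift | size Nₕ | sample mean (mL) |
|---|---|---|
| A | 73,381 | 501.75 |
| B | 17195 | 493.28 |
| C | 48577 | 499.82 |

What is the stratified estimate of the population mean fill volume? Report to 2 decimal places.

500.03

N = 73381 + 17195 + 48577 = 139153.
Overall mean = Σ (Nₕ/N)·x̄ₕ — weight by population share, not a simple average.
Σ Nₕx̄ₕ = 73381·501.75 + 17195·493.28 + 48577·499.82 = 36818916.75 + 8481949.6 + 24279756.14 = 69580622.49.
Divide by N: 69580622.49 / 139153 = 500.0296... → 500.03.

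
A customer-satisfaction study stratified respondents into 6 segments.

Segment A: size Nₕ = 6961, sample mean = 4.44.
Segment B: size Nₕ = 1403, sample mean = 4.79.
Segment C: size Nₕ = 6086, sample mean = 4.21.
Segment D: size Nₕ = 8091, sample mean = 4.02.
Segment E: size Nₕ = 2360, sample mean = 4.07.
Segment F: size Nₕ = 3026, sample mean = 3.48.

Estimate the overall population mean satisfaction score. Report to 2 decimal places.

4.15

x̄_st = (Σ Nₕx̄ₕ) / (Σ Nₕ) = (6961·4.44 + 1403·4.79 + 6086·4.21 + 8091·4.02 + 2360·4.07 + 3026·3.48) / 27927
= 115910.77 / 27927 = 4.1505... → 4.15.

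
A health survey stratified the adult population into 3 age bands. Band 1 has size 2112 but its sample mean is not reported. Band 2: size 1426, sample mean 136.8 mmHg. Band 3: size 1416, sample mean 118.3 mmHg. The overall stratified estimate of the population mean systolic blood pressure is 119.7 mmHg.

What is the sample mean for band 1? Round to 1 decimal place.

N = 2112 + 1426 + 1416 = 4954.
Overall total = μ·N = 119.7·4954 = 592993.8.
Subtract the known strata: 1426·136.8 + 1416·118.3 = 362589.6.
Remaining total for band 1: 592993.8 − 362589.6 = 230404.2.
Divide by its size: 230404.2 / 2112 = 109.093... → 109.1.

109.1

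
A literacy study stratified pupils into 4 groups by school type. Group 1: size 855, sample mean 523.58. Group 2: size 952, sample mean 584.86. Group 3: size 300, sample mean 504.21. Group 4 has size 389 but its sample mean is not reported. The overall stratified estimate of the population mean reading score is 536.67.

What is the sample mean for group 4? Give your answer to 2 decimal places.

472.54

Σ Nₕx̄ₕ = N·μ, so 389·x̄_4 = 2496·536.67 − (855·523.58 + 952·584.86 + 300·504.21).
= 1339528.32 − 1155710.62 = 183817.7.
x̄_4 = 183817.7 / 389 = 472.5391... → 472.54.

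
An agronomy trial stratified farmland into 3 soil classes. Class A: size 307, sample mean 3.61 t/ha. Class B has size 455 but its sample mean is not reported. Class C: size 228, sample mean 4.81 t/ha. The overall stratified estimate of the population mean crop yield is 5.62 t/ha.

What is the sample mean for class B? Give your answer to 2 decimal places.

Σ Nₕx̄ₕ = N·μ, so 455·x̄_B = 990·5.62 − (307·3.61 + 228·4.81).
= 5563.8 − 2204.95 = 3358.85.
x̄_B = 3358.85 / 455 = 7.3821... → 7.38.

7.38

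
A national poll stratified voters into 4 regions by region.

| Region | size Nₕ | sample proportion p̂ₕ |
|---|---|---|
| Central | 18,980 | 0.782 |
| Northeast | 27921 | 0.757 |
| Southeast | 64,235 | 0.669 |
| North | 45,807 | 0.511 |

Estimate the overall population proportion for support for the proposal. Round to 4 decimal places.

0.6522

Wₕ = Nₕ/N with N = 156943: 0.1209, 0.1779, 0.4093, 0.2919.
p̂_st = 0.1209·0.782 + 0.1779·0.757 + 0.4093·0.669 + 0.2919·0.511 ≈ 0.652206... → 0.6522.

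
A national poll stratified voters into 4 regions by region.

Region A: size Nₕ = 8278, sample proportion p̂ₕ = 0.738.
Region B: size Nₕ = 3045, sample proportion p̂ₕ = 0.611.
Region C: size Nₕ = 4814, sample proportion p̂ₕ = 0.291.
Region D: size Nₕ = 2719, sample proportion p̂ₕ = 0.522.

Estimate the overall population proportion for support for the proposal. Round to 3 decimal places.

0.572

N = 8278 + 3045 + 4814 + 2719 = 18856.
Overall proportion = Σ (Nₕ/N)·p̂ₕ.
Σ Nₕp̂ₕ = 6109.164 + 1860.495 + 1400.874 + 1419.318 = 10789.851.
10789.851 / 18856 = 0.57222... → 0.572.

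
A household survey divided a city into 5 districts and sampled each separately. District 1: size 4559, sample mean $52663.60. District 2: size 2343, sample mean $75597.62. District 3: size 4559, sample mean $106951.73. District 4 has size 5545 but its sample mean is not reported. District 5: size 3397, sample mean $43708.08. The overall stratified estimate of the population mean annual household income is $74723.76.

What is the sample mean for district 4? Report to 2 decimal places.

84995.67

Σ Nₕx̄ₕ = N·μ, so 5545·x̄_4 = 20403·74723.76 − (4559·52663.60 + 2343·75597.62 + 4559·106951.73 + 3397·43708.08).
= 1524588875.28 − 1053287860.89 = 471301014.39.
x̄_4 = 471301014.39 / 5545 = 84995.6744... → 84995.67.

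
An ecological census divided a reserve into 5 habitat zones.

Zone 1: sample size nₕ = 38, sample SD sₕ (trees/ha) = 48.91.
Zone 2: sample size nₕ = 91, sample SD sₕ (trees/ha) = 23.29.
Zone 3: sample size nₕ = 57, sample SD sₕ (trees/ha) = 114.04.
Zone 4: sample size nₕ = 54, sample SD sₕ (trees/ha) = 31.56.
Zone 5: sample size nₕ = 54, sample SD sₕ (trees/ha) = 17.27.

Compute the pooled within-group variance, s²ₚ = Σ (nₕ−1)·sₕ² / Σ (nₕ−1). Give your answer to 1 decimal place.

3232.6

1: (38−1)·48.91² = 37·2392.1881 = 88510.9597
2: (91−1)·23.29² = 90·542.4241 = 48818.169
3: (57−1)·114.04² = 56·13005.1216 = 728286.8096
4: (54−1)·31.56² = 53·996.0336 = 52789.7808
5: (54−1)·17.27² = 53·298.2529 = 15807.4037
Numerator = 934213.1228; denominator = Σ(nₕ−1) = 289.
s²ₚ = 934213.1228/289 = 3232.571... → 3232.6.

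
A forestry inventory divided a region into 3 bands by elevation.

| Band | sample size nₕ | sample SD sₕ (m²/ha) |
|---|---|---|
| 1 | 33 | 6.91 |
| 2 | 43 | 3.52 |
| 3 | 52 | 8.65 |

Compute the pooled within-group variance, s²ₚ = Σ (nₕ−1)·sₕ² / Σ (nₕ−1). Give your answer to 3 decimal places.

46.914

1: (33−1)·6.91² = 32·47.7481 = 1527.9392
2: (43−1)·3.52² = 42·12.3904 = 520.3968
3: (52−1)·8.65² = 51·74.8225 = 3815.9475
Numerator = 5864.2835; denominator = Σ(nₕ−1) = 125.
s²ₚ = 5864.2835/125 = 46.91427... → 46.914.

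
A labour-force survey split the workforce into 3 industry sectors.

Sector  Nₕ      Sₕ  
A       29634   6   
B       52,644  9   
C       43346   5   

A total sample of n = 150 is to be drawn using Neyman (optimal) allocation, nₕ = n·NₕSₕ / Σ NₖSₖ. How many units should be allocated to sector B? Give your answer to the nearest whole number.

Σ NₕSₕ = 29634·6 + 52644·9 + 43346·5 = 868330.
Share for B: 473796/868330 = 0.54564.
n_B = 150 × 0.54564 = 81.846... → 82.

82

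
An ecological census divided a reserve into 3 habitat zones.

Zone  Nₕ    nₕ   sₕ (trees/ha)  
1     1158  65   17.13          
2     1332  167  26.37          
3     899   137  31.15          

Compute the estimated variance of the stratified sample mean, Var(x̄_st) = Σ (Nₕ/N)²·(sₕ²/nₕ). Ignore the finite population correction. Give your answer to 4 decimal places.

1.6687

N = 3389. Term for each stratum: Wₕ²sₕ²/nₕ.
Var(x̄_st) = 0.5270786 + 0.6432342 + 0.4983928 = 1.6687055 → 1.6687.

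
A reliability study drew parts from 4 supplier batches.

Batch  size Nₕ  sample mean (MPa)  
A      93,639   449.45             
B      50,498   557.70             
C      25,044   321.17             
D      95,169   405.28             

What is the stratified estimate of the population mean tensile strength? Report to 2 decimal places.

442.07

N = 264350; weights Wₕ = Nₕ/N = (0.3542, 0.1910, 0.0947, 0.3600).
x̄_st = Σ Wₕ·x̄ₕ = 0.3542·449.45 + 0.1910·557.70 + 0.0947·321.17 + 0.3600·405.28 ≈ 442.0740...
→ 442.07.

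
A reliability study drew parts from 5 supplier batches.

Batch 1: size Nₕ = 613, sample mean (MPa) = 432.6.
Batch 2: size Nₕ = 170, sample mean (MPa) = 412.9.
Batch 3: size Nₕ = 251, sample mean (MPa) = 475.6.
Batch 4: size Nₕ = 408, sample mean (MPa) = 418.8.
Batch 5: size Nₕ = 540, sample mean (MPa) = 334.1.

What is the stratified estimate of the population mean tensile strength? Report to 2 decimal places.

N = 613 + 170 + 251 + 408 + 540 = 1982.
The stratified mean weights each stratum mean by its population share Nₕ/N.
Σ Nₕx̄ₕ = 613·432.6 + 170·412.9 + 251·475.6 + 408·418.8 + 540·334.1 = 265183.8 + 70193 + 119375.6 + 170870.4 + 180414 = 806036.8.
Divide by N: 806036.8 / 1982 = 406.6785... → 406.68.

406.68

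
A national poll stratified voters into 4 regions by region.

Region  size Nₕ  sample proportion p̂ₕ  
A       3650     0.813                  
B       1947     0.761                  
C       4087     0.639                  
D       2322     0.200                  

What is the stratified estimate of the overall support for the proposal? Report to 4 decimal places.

Wₕ = Nₕ/N with N = 12006: 0.3040, 0.1622, 0.3404, 0.1934.
p̂_st = 0.3040·0.813 + 0.1622·0.761 + 0.3404·0.639 + 0.1934·0.200 ≈ 0.626779... → 0.6268.

0.6268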